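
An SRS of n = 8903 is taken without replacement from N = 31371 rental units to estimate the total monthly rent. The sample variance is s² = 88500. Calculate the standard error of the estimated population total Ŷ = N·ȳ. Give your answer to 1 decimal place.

Var(Ŷ) = N²·Var(ȳ) = N²·(1 − n/N)·s²/n.
f = 8903/31371 = 0.28379714; Var(ȳ) = 0.71620286·88500/8903 = 7.1193927.
Var(Ŷ) = 31371² · 7.1193927 = 7.0064766 × 10^9.
SE(Ŷ) = √(7.0064766 × 10^9) = 83704.7.

83704.7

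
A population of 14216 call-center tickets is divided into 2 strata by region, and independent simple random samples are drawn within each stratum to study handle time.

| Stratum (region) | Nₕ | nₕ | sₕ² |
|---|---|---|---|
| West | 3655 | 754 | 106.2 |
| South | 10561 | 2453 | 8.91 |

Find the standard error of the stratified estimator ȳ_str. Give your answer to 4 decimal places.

Var(ȳ_str) = Σₕ Wₕ²(1 − fₕ)sₕ²/nₕ with Wₕ = Nₕ/N, N = 14216.
West: Wₕ = 0.25710467; term = 0.25710467²·(1 − 0.20629275)·106.2/754 = 0.007389813.
South: Wₕ = 0.74289533; term = 0.74289533²·(1 − 0.23226967)·8.91/2453 = 0.0015390195.
Sum = 0.0089288325.
SE = √(0.0089288325) = 0.0945.

0.0945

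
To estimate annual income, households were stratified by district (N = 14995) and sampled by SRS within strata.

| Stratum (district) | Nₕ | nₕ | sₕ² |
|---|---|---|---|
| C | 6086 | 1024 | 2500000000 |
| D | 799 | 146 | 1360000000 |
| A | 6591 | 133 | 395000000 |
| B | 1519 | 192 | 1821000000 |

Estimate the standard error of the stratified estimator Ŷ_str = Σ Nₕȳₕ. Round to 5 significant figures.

1.5020 × 10^7

Var(Ŷ_str) = Σₕ Nₕ²(1 − fₕ)sₕ²/nₕ.
C: 6086²·(1 − 1024/6086)·2500000000/1024 = 7.5213213 × 10^13.
D: 799²·(1 − 146/799)·1360000000/146 = 4.860109 × 10^12.
A: 6591²·(1 − 133/6591)·395000000/133 = 1.2641389 × 10^14.
B: 1519²·(1 − 192/1519)·1821000000/192 = 1.9117778 × 10^13.
Sum = 2.2560499 × 10^14.
SE = √(2.2560499 × 10^14) = 1.5020 × 10^7.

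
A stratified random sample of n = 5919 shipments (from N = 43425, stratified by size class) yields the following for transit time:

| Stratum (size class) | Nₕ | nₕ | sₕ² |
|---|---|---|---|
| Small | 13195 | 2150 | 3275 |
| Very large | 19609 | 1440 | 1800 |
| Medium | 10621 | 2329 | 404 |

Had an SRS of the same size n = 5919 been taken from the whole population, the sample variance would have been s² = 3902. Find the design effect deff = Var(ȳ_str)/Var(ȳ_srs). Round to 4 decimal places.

0.6358

Var(ȳ_str) = Σ Wₕ²(1−fₕ)sₕ²/nₕ with Wₕ = Nₕ/43425:
  Small: (13195/43425)²·(1−2150/13195)·3275/2150 = 0.11772489
  Very large: (19609/43425)²·(1−1440/19609)·1800/1440 = 0.2361657
  Medium: (10621/43425)²·(1−2329/10621)·404/2329 = 0.0081013412
  → Var(ȳ_str) = 0.36199193.
Var(ȳ_srs) = (1 − 5919/43425)·3902/5919 = 0.5693769.
deff = 0.36199193 / 0.5693769 = 0.6358.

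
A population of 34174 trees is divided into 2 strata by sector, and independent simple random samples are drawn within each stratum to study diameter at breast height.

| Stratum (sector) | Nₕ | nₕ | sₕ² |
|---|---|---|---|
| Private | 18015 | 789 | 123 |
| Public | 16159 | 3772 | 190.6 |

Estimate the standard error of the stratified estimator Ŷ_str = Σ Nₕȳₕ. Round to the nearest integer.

7648

Var(Ŷ_str) = Σₕ Nₕ²(1 − fₕ)sₕ²/nₕ.
Private: 18015²·(1 − 789/18015)·123/789 = 4.8377878 × 10^7.
Public: 16159²·(1 − 3772/16159)·190.6/3772 = 1.0114207 × 10^7.
Sum = 5.8492085 × 10^7.
SE = √(5.8492085 × 10^7) = 7648.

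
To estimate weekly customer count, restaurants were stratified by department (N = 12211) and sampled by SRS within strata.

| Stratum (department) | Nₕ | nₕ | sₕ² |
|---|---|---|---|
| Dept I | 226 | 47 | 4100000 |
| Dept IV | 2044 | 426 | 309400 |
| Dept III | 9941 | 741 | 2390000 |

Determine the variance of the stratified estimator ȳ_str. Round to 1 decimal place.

2018.1

Var(ȳ_str) = Σₕ Wₕ²(1 − fₕ)sₕ²/nₕ with Wₕ = Nₕ/N, N = 12211.
Dept I: Wₕ = 0.01850790; term = 0.01850790²·(1 − 0.20796460)·4100000/47 = 23.667098.
Dept IV: Wₕ = 0.16739006; term = 0.16739006²·(1 − 0.20841487)·309400/426 = 16.108966.
Dept III: Wₕ = 0.81410204; term = 0.81410204²·(1 − 0.07453978)·2390000/741 = 1978.3136.
Sum = 2018.0897.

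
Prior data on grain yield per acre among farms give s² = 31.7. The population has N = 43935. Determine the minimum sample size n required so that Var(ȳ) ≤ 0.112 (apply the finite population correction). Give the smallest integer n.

Without fpc, n₀ = s²/D = 31.7/0.112 = 283.0357.
With fpc, (1 − n/N)·s²/n ≤ D requires n ≥ n₀/(1 + n₀/N) = 283.0357/(1 + 283.0357/43935) = 281.2240.
Rounding up, n = 282.

282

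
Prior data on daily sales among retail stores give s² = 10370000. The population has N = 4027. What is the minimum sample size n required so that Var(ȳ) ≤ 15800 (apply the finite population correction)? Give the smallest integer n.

Without fpc, n₀ = s²/D = 10370000/15800 = 656.3291.
With fpc, (1 − n/N)·s²/n ≤ D requires n ≥ n₀/(1 + n₀/N) = 656.3291/(1 + 656.3291/4027) = 564.3501.
Rounding up, n = 565.

565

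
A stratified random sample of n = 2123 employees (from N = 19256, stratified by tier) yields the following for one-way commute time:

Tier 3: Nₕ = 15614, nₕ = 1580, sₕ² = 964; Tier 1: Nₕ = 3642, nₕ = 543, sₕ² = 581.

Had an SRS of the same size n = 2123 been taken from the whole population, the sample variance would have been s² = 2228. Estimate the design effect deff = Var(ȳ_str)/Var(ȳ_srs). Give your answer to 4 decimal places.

0.4210

Var(ȳ_str) = Σ Wₕ²(1−fₕ)sₕ²/nₕ with Wₕ = Nₕ/19256:
  Tier 3: (15614/19256)²·(1−1580/15614)·964/1580 = 0.36056489
  Tier 1: (3642/19256)²·(1−543/3642)·581/543 = 0.032569093
  → Var(ȳ_str) = 0.39313398.
Var(ȳ_srs) = (1 − 2123/19256)·2228/2123 = 0.93375412.
deff = 0.39313398 / 0.93375412 = 0.4210.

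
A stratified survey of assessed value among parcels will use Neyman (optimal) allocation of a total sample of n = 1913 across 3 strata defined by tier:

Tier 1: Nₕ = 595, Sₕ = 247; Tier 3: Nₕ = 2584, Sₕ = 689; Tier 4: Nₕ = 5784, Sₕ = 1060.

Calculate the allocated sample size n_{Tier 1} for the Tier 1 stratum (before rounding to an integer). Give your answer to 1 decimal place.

Neyman allocation: nₕ = n·NₕSₕ / Σⱼ NⱼSⱼ.
Σ NⱼSⱼ = 595·247 + 2584·689 + 5784·1060 = 8.058381 × 10^6.
n_{Tier 1} = 1913·595·247 / (8.058381 × 10^6) = 34.9.

34.9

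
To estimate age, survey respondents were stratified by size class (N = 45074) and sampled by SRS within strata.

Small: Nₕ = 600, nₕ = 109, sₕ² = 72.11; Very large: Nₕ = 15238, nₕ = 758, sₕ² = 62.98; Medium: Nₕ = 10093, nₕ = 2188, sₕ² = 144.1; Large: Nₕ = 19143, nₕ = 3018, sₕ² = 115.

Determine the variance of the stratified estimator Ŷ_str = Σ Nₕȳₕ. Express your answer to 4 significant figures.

3.554 × 10^7

Var(Ŷ_str) = Σₕ Nₕ²(1 − fₕ)sₕ²/nₕ.
Small: 600²·(1 − 109/600)·72.11/109 = 194895.47.
Very large: 15238²·(1 − 758/15238)·62.98/758 = 1.833285 × 10^7.
Medium: 10093²·(1 − 2188/10093)·144.1/2188 = 5.2545897 × 10^6.
Large: 19143²·(1 − 3018/19143)·115/3018 = 1.1762194 × 10^7.
Sum = 3.5544529 × 10^7.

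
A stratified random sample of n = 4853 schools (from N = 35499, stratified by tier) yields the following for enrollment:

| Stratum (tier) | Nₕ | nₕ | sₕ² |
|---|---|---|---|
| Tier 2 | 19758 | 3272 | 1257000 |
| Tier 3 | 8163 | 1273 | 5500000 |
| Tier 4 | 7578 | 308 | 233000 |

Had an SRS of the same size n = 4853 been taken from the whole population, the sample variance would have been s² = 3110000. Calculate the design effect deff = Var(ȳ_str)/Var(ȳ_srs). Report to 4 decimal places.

0.5878

Var(ȳ_str) = Σ Wₕ²(1−fₕ)sₕ²/nₕ with Wₕ = Nₕ/35499:
  Tier 2: (19758/35499)²·(1−3272/19758)·1257000/3272 = 99.299719
  Tier 3: (8163/35499)²·(1−1273/8163)·5500000/1273 = 192.82843
  Tier 4: (7578/35499)²·(1−308/7578)·233000/308 = 33.072116
  → Var(ȳ_str) = 325.20027.
Var(ȳ_srs) = (1 − 4853/35499)·3110000/4853 = 553.23262.
deff = 325.20027 / 553.23262 = 0.5878.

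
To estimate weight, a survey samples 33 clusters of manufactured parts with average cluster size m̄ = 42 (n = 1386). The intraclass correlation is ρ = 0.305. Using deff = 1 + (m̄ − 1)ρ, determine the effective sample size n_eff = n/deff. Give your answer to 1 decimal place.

102.6

deff = 1 + (42 − 1)·0.305 = 1 + 12.505 = 13.505.
n_eff = 1386 / 13.505 = 102.6.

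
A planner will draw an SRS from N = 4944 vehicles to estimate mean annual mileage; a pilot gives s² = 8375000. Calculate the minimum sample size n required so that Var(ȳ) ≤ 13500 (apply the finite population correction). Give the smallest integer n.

Without fpc, n₀ = s²/D = 8375000/13500 = 620.3704.
With fpc, (1 − n/N)·s²/n ≤ D requires n ≥ n₀/(1 + n₀/N) = 620.3704/(1 + 620.3704/4944) = 551.2054.
Rounding up, n = 552.

552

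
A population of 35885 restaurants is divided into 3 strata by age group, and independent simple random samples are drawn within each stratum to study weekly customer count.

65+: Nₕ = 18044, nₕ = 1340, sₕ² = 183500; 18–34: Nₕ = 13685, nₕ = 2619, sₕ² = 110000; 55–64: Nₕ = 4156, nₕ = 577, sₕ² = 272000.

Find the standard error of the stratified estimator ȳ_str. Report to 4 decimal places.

6.5143

Var(ȳ_str) = Σₕ Wₕ²(1 − fₕ)sₕ²/nₕ with Wₕ = Nₕ/N, N = 35885.
65+: Wₕ = 0.50282848; term = 0.50282848²·(1 − 0.07426291)·183500/1340 = 32.052261.
18–34: Wₕ = 0.38135711; term = 0.38135711²·(1 − 0.19137742)·110000/2619 = 4.9393153.
55–64: Wₕ = 0.11581441; term = 0.11581441²·(1 − 0.13883542)·272000/577 = 5.445082.
Sum = 42.436658.
SE = √(42.436658) = 6.5143.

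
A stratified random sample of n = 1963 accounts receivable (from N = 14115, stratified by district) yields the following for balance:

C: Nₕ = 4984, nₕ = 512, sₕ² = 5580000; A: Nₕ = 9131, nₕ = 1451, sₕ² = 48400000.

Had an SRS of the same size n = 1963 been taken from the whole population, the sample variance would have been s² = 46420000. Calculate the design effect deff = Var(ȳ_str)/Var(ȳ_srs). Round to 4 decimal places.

Var(ȳ_str) = Σ Wₕ²(1−fₕ)sₕ²/nₕ with Wₕ = Nₕ/14115:
  C: (4984/14115)²·(1−512/4984)·5580000/512 = 1219.2206
  A: (9131/14115)²·(1−1451/9131)·48400000/1451 = 11740.747
  → Var(ȳ_str) = 12959.968.
Var(ȳ_srs) = (1 − 1963/14115)·46420000/1963 = 20358.778.
deff = 12959.968 / 20358.778 = 0.6366.

0.6366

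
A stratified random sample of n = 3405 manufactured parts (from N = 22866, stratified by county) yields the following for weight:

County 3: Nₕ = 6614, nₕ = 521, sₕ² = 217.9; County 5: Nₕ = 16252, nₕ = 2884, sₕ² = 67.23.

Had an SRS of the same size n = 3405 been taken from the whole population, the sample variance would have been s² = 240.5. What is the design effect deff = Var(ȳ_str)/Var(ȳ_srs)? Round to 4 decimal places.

Var(ȳ_str) = Σ Wₕ²(1−fₕ)sₕ²/nₕ with Wₕ = Nₕ/22866:
  County 3: (6614/22866)²·(1−521/6614)·217.9/521 = 0.032235505
  County 5: (16252/22866)²·(1−2884/16252)·67.23/2884 = 0.0096863623
  → Var(ȳ_str) = 0.041921867.
Var(ȳ_srs) = (1 − 3405/22866)·240.5/3405 = 0.060113625.
deff = 0.041921867 / 0.060113625 = 0.6974.

0.6974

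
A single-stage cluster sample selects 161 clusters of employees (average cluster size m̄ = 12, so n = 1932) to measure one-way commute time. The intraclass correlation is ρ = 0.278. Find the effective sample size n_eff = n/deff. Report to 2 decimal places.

476.10

deff = 1 + (12 − 1)·0.278 = 1 + 3.058 = 4.058.
n_eff = 1932 / 4.058 = 476.10.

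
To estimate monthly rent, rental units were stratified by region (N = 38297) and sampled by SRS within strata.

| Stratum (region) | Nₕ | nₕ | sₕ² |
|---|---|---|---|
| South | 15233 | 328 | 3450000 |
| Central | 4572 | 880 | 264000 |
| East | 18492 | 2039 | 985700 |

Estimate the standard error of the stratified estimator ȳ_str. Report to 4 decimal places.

41.6177

Var(ȳ_str) = Σₕ Wₕ²(1 − fₕ)sₕ²/nₕ with Wₕ = Nₕ/N, N = 38297.
South: Wₕ = 0.39775962; term = 0.39775962²·(1 − 0.02153220)·3450000/328 = 1628.2953.
Central: Wₕ = 0.11938272; term = 0.11938272²·(1 − 0.19247594)·264000/880 = 3.4527065.
East: Wₕ = 0.48285767; term = 0.48285767²·(1 − 0.11026390)·985700/2039 = 100.28293.
Sum = 1732.0309.
SE = √(1732.0309) = 41.6177.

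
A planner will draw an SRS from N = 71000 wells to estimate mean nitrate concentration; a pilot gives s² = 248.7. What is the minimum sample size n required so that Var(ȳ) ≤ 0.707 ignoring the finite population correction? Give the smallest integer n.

Without fpc, n₀ = s²/D = 248.7/0.707 = 351.7680.
Rounding up, n = 352.

352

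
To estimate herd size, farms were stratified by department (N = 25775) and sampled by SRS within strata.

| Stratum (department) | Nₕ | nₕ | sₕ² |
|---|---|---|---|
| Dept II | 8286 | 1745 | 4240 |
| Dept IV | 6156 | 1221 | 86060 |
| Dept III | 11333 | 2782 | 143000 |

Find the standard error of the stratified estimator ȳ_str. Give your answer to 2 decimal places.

Var(ȳ_str) = Σₕ Wₕ²(1 − fₕ)sₕ²/nₕ with Wₕ = Nₕ/N, N = 25775.
Dept II: Wₕ = 0.32147430; term = 0.32147430²·(1 − 0.21059619)·4240/1745 = 0.1982267.
Dept IV: Wₕ = 0.23883608; term = 0.23883608²·(1 − 0.19834308)·86060/1221 = 3.2231024.
Dept III: Wₕ = 0.43968962; term = 0.43968962²·(1 − 0.24547781)·143000/2782 = 7.4979641.
Sum = 10.919293.
SE = √(10.919293) = 3.30.

3.30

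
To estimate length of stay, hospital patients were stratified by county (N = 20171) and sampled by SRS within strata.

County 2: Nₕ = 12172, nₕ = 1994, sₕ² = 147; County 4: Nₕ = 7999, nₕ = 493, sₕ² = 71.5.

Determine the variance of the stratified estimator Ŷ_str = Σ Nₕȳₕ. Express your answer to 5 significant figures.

Var(Ŷ_str) = Σₕ Nₕ²(1 − fₕ)sₕ²/nₕ.
County 2: 12172²·(1 − 1994/12172)·147/1994 = 9.1330655 × 10^6.
County 4: 7999²·(1 − 493/7999)·71.5/493 = 8.7076984 × 10^6.
Sum = 1.7840764 × 10^7.

1.7841 × 10^7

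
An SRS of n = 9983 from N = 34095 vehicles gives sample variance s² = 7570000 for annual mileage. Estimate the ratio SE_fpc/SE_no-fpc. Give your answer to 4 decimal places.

f = n/N = 9983/34095 = 0.29279953.
SE_no-fpc = √(s²/n) = 27.537049; SE_fpc = √((1−f)s²/n) = 23.15734.
Ratio = √(1−f) = 0.84095212.

0.8410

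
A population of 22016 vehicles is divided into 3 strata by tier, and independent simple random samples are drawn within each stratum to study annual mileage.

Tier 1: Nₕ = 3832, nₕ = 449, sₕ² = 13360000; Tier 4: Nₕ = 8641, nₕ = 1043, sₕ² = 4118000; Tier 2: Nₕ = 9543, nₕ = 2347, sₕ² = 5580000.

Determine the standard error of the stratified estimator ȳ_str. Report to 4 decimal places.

Var(ȳ_str) = Σₕ Wₕ²(1 − fₕ)sₕ²/nₕ with Wₕ = Nₕ/N, N = 22016.
Tier 1: Wₕ = 0.17405523; term = 0.17405523²·(1 − 0.11717119)·13360000/449 = 795.81255.
Tier 4: Wₕ = 0.39248728; term = 0.39248728²·(1 − 0.12070362)·4118000/1043 = 534.79642.
Tier 2: Wₕ = 0.43345749; term = 0.43345749²·(1 − 0.24593943)·5580000/2347 = 336.83744.
Sum = 1667.4464.
SE = √(1667.4464) = 40.8344.

40.8344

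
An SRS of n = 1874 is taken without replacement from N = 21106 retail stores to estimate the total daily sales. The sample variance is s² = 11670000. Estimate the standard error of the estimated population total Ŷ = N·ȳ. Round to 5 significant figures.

Var(Ŷ) = N²·Var(ȳ) = N²·(1 − n/N)·s²/n.
f = 1874/21106 = 0.08878992; Var(ȳ) = 0.91121008·11670000/1874 = 5674.3979.
Var(Ŷ) = 21106² · 5674.3979 = 2.5277357 × 10^12.
SE(Ŷ) = √(2.5277357 × 10^12) = 1.5899 × 10^6.

1.5899 × 10^6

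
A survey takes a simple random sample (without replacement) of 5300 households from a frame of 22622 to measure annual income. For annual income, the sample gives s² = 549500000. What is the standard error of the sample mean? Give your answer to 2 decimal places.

281.76

Under SRS without replacement, Var(ȳ) = (1 − f)·s²/n with f = n/N = 5300/22622 = 0.23428521.
Var(ȳ) = (1 − 0.23428521)·549500000/5300 = 0.76571479·103679.25 = 79388.732.
SE(ȳ) = √(79388.732) = 281.76.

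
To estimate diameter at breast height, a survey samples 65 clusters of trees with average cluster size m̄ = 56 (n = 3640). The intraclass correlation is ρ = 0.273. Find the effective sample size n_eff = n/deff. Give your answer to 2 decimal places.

227.29

deff = 1 + (56 − 1)·0.273 = 1 + 15.015 = 16.015.
n_eff = 3640 / 16.015 = 227.29.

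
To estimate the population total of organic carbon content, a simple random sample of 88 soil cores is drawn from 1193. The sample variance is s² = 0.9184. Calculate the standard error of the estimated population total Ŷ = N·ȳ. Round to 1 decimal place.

Var(Ŷ) = N²·Var(ȳ) = N²·(1 − n/N)·s²/n.
f = 88/1193 = 0.07376362; Var(ȳ) = 0.92623638·0.9184/88 = 0.0096665397.
Var(Ŷ) = 1193² · 0.0096665397 = 13757.893.
SE(Ŷ) = √(13757.893) = 117.3.

117.3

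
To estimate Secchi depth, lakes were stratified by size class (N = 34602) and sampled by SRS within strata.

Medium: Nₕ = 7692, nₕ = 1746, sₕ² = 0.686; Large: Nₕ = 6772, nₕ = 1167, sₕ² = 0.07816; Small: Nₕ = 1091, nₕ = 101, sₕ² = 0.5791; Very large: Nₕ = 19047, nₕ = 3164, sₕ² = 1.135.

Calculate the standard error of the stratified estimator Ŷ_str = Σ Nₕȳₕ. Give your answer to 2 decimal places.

367.73

Var(Ŷ_str) = Σₕ Nₕ²(1 − fₕ)sₕ²/nₕ.
Medium: 7692²·(1 − 1746/7692)·0.686/1746 = 17969.834.
Large: 6772²·(1 − 1167/6772)·0.07816/1167 = 2542.1798.
Small: 1091²·(1 − 101/1091)·0.5791/101 = 6192.8725.
Very large: 19047²·(1 − 3164/19047)·1.135/3164 = 108522.18.
Sum = 135227.07.
SE = √(135227.07) = 367.73.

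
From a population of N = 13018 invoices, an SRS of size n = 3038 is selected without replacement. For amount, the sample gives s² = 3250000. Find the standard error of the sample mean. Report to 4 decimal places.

Under SRS without replacement, Var(ȳ) = (1 − f)·s²/n with f = n/N = 3038/13018 = 0.23336918.
Var(ȳ) = (1 − 0.23336918)·3250000/3038 = 0.76663082·1069.7828 = 820.12843.
SE(ȳ) = √(820.12843) = 28.6379.

28.6379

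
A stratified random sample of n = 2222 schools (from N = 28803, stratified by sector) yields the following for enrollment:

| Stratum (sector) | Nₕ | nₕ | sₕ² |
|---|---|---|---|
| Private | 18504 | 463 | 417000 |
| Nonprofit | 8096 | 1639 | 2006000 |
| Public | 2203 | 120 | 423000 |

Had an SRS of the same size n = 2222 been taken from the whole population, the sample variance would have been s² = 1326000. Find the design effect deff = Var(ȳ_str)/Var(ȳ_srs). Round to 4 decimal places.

0.8335

Var(ȳ_str) = Σ Wₕ²(1−fₕ)sₕ²/nₕ with Wₕ = Nₕ/28803:
  Private: (18504/28803)²·(1−463/18504)·417000/463 = 362.41473
  Nonprofit: (8096/28803)²·(1−1639/8096)·2006000/1639 = 77.121916
  Public: (2203/28803)²·(1−120/2203)·423000/120 = 19.497882
  → Var(ȳ_str) = 459.03453.
Var(ȳ_srs) = (1 − 2222/28803)·1326000/2222 = 550.7228.
deff = 459.03453 / 550.7228 = 0.8335.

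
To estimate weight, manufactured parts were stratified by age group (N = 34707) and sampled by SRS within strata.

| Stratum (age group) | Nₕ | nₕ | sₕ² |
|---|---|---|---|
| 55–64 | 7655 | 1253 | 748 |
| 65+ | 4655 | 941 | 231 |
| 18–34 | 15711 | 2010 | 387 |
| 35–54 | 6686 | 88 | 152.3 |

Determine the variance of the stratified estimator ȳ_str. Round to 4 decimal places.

Var(ȳ_str) = Σₕ Wₕ²(1 − fₕ)sₕ²/nₕ with Wₕ = Nₕ/N, N = 34707.
55–64: Wₕ = 0.22056069; term = 0.22056069²·(1 − 0.16368387)·748/1253 = 0.024287188.
65+: Wₕ = 0.13412280; term = 0.13412280²·(1 − 0.20214823)·231/941 = 0.0035233013.
18–34: Wₕ = 0.45267525; term = 0.45267525²·(1 − 0.12793584)·387/2010 = 0.034406211.
35–54: Wₕ = 0.19264125; term = 0.19264125²·(1 − 0.01316183)·152.3/88 = 0.063381391.
Sum = 0.12559809.

0.1256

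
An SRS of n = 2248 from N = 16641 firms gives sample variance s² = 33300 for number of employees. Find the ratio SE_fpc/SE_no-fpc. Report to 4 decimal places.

f = n/N = 2248/16641 = 0.13508804.
SE_no-fpc = √(s²/n) = 3.8487878; SE_fpc = √((1−f)s²/n) = 3.5793974.
Ratio = √(1−f) = 0.93000643.

0.9300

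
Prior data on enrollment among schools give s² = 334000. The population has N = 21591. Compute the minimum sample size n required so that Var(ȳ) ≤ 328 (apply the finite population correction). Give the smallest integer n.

Without fpc, n₀ = s²/D = 334000/328 = 1018.2927.
With fpc, (1 − n/N)·s²/n ≤ D requires n ≥ n₀/(1 + n₀/N) = 1018.2927/(1 + 1018.2927/21591) = 972.4301.
Rounding up, n = 973.

973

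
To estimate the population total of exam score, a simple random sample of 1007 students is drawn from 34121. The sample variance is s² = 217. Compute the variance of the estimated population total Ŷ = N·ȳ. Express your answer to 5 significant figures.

Var(Ŷ) = N²·Var(ȳ) = N²·(1 − n/N)·s²/n.
f = 1007/34121 = 0.02951262; Var(ȳ) = 0.97048738·217/1007 = 0.20913184.
Var(Ŷ) = 34121² · 0.20913184 = 2.4348021 × 10^8.

2.4348 × 10^8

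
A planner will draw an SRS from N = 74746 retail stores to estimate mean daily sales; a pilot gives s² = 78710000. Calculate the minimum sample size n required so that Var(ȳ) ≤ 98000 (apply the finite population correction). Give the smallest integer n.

Without fpc, n₀ = s²/D = 78710000/98000 = 803.1633.
With fpc, (1 − n/N)·s²/n ≤ D requires n ≥ n₀/(1 + n₀/N) = 803.1633/(1 + 803.1633/74746) = 794.6249.
Rounding up, n = 795.

795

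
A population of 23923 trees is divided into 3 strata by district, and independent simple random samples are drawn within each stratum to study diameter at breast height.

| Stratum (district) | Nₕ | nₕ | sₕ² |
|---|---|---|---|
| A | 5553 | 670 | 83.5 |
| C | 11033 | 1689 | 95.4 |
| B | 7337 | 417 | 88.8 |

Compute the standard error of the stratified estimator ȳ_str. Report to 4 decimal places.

Var(ȳ_str) = Σₕ Wₕ²(1 − fₕ)sₕ²/nₕ with Wₕ = Nₕ/N, N = 23923.
A: Wₕ = 0.23211972; term = 0.23211972²·(1 − 0.12065550)·83.5/670 = 0.0059046586.
C: Wₕ = 0.46118798; term = 0.46118798²·(1 − 0.15308620)·95.4/1689 = 0.010174519.
B: Wₕ = 0.30669230; term = 0.30669230²·(1 − 0.05683522)·88.8/417 = 0.018891665.
Sum = 0.034970843.
SE = √(0.034970843) = 0.1870.

0.1870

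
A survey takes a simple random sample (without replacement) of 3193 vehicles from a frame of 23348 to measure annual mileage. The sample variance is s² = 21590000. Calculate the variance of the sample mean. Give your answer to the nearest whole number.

Under SRS without replacement, Var(ȳ) = (1 − f)·s²/n with f = n/N = 3193/23348 = 0.13675690.
Var(ȳ) = (1 − 0.13675690)·21590000/3193 = 0.86324310·6761.6661 = 5836.9617.

5837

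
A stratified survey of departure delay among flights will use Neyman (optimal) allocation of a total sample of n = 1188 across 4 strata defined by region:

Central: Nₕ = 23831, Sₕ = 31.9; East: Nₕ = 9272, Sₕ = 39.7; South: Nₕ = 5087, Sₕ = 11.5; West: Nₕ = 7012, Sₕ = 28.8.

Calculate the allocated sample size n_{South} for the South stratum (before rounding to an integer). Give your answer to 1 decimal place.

Neyman allocation: nₕ = n·NₕSₕ / Σⱼ NⱼSⱼ.
Σ NⱼSⱼ = 23831·31.9 + 9272·39.7 + 5087·11.5 + 7012·28.8 = 1.3887534 × 10^6.
n_{South} = 1188·5087·11.5 / (1.3887534 × 10^6) = 50.0.

50.0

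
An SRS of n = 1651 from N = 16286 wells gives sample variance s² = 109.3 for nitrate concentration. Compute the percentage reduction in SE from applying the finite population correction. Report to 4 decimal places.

f = n/N = 1651/16286 = 0.10137541.
SE_no-fpc = √(s²/n) = 0.25729808; SE_fpc = √((1−f)s²/n) = 0.2439078.
Ratio = √(1−f) = 0.94795811. Reduction = 100·(1 − 0.94795811) = 5.2042%.

5.2042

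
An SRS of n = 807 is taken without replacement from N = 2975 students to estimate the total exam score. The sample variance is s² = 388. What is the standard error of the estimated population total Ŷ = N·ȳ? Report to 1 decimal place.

1761.0

Var(Ŷ) = N²·Var(ȳ) = N²·(1 − n/N)·s²/n.
f = 807/2975 = 0.27126050; Var(ȳ) = 0.72873950·388/807 = 0.35037289.
Var(Ŷ) = 2975² · 0.35037289 = 3.1010191 × 10^6.
SE(Ŷ) = √(3.1010191 × 10^6) = 1761.0.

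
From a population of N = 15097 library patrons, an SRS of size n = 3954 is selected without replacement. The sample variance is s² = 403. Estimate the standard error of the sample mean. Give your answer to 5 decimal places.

Under SRS without replacement, Var(ȳ) = (1 − f)·s²/n with f = n/N = 3954/15097 = 0.26190634.
Var(ȳ) = (1 − 0.26190634)·403/3954 = 0.73809366·0.1019221 = 0.075228059.
SE(ȳ) = √(0.075228059) = 0.27428.

0.27428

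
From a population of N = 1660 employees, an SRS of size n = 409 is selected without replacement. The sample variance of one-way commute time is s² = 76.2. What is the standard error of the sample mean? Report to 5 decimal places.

Under SRS without replacement, Var(ȳ) = (1 − f)·s²/n with f = n/N = 409/1660 = 0.24638554.
Var(ȳ) = (1 − 0.24638554)·76.2/409 = 0.75361446·0.18630807 = 0.14040445.
SE(ȳ) = √(0.14040445) = 0.37471.

0.37471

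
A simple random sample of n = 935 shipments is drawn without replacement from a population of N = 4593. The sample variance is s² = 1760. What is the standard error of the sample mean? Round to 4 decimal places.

Under SRS without replacement, Var(ȳ) = (1 − f)·s²/n with f = n/N = 935/4593 = 0.20357065.
Var(ȳ) = (1 − 0.20357065)·1760/935 = 0.79642935·1.8823529 = 1.4991611.
SE(ȳ) = √(1.4991611) = 1.2244.

1.2244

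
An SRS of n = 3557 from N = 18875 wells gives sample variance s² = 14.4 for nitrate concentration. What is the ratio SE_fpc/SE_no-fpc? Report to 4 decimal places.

0.9009

f = n/N = 3557/18875 = 0.18845033.
SE_no-fpc = √(s²/n) = 0.063626687; SE_fpc = √((1−f)s²/n) = 0.05731877.
Ratio = √(1−f) = 0.90086052.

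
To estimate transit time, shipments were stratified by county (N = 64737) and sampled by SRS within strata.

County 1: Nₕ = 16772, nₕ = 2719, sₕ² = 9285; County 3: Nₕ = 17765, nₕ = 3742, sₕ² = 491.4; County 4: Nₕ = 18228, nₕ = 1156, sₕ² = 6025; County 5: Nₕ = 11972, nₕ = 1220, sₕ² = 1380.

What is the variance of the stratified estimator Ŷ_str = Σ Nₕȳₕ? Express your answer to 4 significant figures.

Var(Ŷ_str) = Σₕ Nₕ²(1 − fₕ)sₕ²/nₕ.
County 1: 16772²·(1 − 2719/16772)·9285/2719 = 8.0487159 × 10^8.
County 3: 17765²·(1 − 3742/17765)·491.4/3742 = 3.2714291 × 10^7.
County 4: 18228²·(1 − 1156/18228)·6025/1156 = 1.6218946 × 10^9.
County 5: 11972²·(1 − 1220/11972)·1380/1220 = 1.4560464 × 10^8.
Sum = 2.6050851 × 10^9.

2.605 × 10^9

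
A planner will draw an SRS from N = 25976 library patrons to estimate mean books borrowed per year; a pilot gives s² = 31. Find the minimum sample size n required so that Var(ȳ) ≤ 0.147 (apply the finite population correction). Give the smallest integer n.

Without fpc, n₀ = s²/D = 31/0.147 = 210.8844.
With fpc, (1 − n/N)·s²/n ≤ D requires n ≥ n₀/(1 + n₀/N) = 210.8844/(1 + 210.8844/25976) = 209.1861.
Rounding up, n = 210.

210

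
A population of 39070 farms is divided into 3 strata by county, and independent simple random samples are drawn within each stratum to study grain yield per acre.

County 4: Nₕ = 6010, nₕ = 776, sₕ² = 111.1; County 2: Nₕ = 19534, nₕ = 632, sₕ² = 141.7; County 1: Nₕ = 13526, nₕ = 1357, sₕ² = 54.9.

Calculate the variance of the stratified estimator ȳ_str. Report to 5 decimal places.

0.06155

Var(ȳ_str) = Σₕ Wₕ²(1 − fₕ)sₕ²/nₕ with Wₕ = Nₕ/N, N = 39070.
County 4: Wₕ = 0.15382647; term = 0.15382647²·(1 − 0.12911814)·111.1/776 = 0.0029503511.
County 2: Wₕ = 0.49997440; term = 0.49997440²·(1 − 0.03235384)·141.7/632 = 0.054233158.
County 1: Wₕ = 0.34619913; term = 0.34619913²·(1 − 0.10032530)·54.9/1357 = 0.0043624448.
Sum = 0.061545954.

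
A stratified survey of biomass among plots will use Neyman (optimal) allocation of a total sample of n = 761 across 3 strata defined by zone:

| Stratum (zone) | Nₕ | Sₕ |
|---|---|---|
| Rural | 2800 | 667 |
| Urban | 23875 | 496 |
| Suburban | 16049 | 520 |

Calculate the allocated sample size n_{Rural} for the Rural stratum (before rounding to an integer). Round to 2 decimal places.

64.44

Neyman allocation: nₕ = n·NₕSₕ / Σⱼ NⱼSⱼ.
Σ NⱼSⱼ = 2800·667 + 23875·496 + 16049·520 = 2.205508 × 10^7.
n_{Rural} = 761·2800·667 / (2.205508 × 10^7) = 64.44.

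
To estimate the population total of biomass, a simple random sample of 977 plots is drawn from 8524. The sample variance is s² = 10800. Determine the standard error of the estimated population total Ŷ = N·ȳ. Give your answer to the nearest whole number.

Var(Ŷ) = N²·Var(ȳ) = N²·(1 − n/N)·s²/n.
f = 977/8524 = 0.11461755; Var(ȳ) = 0.88538245·10800/977 = 9.7872369.
Var(Ŷ) = 8524² · 9.7872369 = 7.111267 × 10^8.
SE(Ŷ) = √(7.111267 × 10^8) = 26667.

26667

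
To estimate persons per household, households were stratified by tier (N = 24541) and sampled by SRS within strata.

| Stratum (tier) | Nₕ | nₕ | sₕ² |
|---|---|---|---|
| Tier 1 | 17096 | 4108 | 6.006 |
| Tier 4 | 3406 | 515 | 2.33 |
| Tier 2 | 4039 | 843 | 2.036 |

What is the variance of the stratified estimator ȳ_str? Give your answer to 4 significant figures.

6.648 × 10^-4

Var(ȳ_str) = Σₕ Wₕ²(1 − fₕ)sₕ²/nₕ with Wₕ = Nₕ/N, N = 24541.
Tier 1: Wₕ = 0.69663013; term = 0.69663013²·(1 − 0.24029013)·6.006/4108 = 5.3902284 × 10^-4.
Tier 4: Wₕ = 0.13878815; term = 0.13878815²·(1 − 0.15120376)·2.33/515 = 7.3970221 × 10^-5.
Tier 2: Wₕ = 0.16458172; term = 0.16458172²·(1 − 0.20871503)·2.036/843 = 5.1766203 × 10^-5.
Sum = 6.6475926 × 10^-4.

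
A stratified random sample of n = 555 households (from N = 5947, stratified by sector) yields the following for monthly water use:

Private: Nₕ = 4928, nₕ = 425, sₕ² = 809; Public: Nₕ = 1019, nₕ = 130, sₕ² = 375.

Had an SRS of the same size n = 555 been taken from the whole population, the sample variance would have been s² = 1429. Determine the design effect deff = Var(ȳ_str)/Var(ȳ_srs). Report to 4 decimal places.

0.5433

Var(ȳ_str) = Σ Wₕ²(1−fₕ)sₕ²/nₕ with Wₕ = Nₕ/5947:
  Private: (4928/5947)²·(1−425/4928)·809/425 = 1.1943631
  Public: (1019/5947)²·(1−130/1019)·375/130 = 0.073886991
  → Var(ȳ_str) = 1.2682501.
Var(ȳ_srs) = (1 − 555/5947)·1429/555 = 2.3344856.
deff = 1.2682501 / 2.3344856 = 0.5433.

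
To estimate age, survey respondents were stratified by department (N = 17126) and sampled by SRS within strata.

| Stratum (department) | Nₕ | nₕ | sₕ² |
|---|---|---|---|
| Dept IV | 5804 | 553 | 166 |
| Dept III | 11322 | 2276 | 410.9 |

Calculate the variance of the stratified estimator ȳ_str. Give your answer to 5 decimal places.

Var(ȳ_str) = Σₕ Wₕ²(1 − fₕ)sₕ²/nₕ with Wₕ = Nₕ/N, N = 17126.
Dept IV: Wₕ = 0.33889992; term = 0.33889992²·(1 − 0.09527912)·166/553 = 0.031191804.
Dept III: Wₕ = 0.66110008; term = 0.66110008²·(1 − 0.20102455)·410.9/2276 = 0.063042255.
Sum = 0.094234059.

0.09423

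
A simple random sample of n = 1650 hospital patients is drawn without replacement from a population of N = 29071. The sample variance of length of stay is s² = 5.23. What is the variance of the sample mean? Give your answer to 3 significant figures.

0.00299

Under SRS without replacement, Var(ȳ) = (1 − f)·s²/n with f = n/N = 1650/29071 = 0.05675759.
Var(ȳ) = (1 − 0.05675759)·5.23/1650 = 0.94324241·0.003169697 = 0.0029897926.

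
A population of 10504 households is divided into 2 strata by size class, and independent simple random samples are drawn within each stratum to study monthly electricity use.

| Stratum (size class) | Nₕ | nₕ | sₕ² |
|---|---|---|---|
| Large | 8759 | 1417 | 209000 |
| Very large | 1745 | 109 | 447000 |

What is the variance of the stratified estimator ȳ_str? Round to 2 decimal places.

192.08

Var(ȳ_str) = Σₕ Wₕ²(1 − fₕ)sₕ²/nₕ with Wₕ = Nₕ/N, N = 10504.
Large: Wₕ = 0.83387281; term = 0.83387281²·(1 − 0.16177646)·209000/1417 = 85.96782.
Very large: Wₕ = 0.16612719; term = 0.16612719²·(1 − 0.06246418)·447000/109 = 106.10854.
Sum = 192.07636.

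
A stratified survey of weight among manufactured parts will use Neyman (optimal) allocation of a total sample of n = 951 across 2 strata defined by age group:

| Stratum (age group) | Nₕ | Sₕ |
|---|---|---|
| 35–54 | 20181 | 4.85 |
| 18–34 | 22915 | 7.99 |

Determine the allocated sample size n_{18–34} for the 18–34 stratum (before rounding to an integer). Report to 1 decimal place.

Neyman allocation: nₕ = n·NₕSₕ / Σⱼ NⱼSⱼ.
Σ NⱼSⱼ = 20181·4.85 + 22915·7.99 = 280968.7.
n_{18–34} = 951·22915·7.99 / 280968.7 = 619.7.

619.7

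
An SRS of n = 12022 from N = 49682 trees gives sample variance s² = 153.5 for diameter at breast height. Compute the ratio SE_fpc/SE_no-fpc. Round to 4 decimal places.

f = n/N = 12022/49682 = 0.24197899.
SE_no-fpc = √(s²/n) = 0.11299672; SE_fpc = √((1−f)s²/n) = 0.098379917.
Ratio = √(1−f) = 0.87064402.

0.8706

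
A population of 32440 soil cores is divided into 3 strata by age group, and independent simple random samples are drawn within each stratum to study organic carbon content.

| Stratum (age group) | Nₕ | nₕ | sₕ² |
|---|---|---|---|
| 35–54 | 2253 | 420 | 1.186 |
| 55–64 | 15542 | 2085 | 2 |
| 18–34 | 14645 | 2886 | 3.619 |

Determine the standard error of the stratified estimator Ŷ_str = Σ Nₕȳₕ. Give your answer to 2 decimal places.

Var(Ŷ_str) = Σₕ Nₕ²(1 − fₕ)sₕ²/nₕ.
35–54: 2253²·(1 − 420/2253)·1.186/420 = 11661.625.
55–64: 15542²·(1 − 2085/15542)·2/2085 = 200622.25.
18–34: 14645²·(1 − 2886/14645)·3.619/2886 = 215949.41.
Sum = 428233.29.
SE = √(428233.29) = 654.40.

654.40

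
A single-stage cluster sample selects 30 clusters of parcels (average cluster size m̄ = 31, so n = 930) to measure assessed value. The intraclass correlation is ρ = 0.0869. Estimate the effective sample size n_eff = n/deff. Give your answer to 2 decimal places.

deff = 1 + (31 − 1)·0.0869 = 1 + 2.607 = 3.607.
n_eff = 930 / 3.607 = 257.83.

257.83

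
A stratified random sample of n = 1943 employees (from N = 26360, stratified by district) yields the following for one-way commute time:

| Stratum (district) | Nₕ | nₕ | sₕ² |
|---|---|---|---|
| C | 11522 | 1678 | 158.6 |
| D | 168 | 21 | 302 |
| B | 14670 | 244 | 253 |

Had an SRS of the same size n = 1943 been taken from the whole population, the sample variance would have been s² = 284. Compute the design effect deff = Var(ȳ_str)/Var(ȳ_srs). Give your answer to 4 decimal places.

Var(ȳ_str) = Σ Wₕ²(1−fₕ)sₕ²/nₕ with Wₕ = Nₕ/26360:
  C: (11522/26360)²·(1−1678/11522)·158.6/1678 = 0.015428364
  D: (168/26360)²·(1−21/168)·302/21 = 5.1112068 × 10^-4
  B: (14670/26360)²·(1−244/14670)·253/244 = 0.31580276
  → Var(ȳ_str) = 0.33174224.
Var(ȳ_srs) = (1 − 1943/26360)·284/1943 = 0.13539182.
deff = 0.33174224 / 0.13539182 = 2.4502.

2.4502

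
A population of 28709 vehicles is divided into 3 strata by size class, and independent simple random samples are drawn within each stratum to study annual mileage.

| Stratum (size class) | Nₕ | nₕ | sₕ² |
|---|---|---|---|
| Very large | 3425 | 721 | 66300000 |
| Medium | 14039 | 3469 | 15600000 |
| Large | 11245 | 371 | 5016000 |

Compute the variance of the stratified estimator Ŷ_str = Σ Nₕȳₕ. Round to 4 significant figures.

Var(Ŷ_str) = Σₕ Nₕ²(1 − fₕ)sₕ²/nₕ.
Very large: 3425²·(1 − 721/3425)·66300000/721 = 8.5161936 × 10^11.
Medium: 14039²·(1 − 3469/14039)·15600000/3469 = 6.6731588 × 10^11.
Large: 11245²·(1 − 371/11245)·5016000/371 = 1.6532267 × 10^12.
Sum = 3.1721619 × 10^12.

3.172 × 10^12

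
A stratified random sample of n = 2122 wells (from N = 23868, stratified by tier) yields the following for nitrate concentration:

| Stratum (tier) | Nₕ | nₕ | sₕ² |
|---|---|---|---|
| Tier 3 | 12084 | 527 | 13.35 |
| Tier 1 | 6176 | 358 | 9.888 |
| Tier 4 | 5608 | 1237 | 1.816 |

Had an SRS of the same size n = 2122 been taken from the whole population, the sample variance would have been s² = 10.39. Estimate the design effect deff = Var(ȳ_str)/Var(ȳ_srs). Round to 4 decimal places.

Var(ȳ_str) = Σ Wₕ²(1−fₕ)sₕ²/nₕ with Wₕ = Nₕ/23868:
  Tier 3: (12084/23868)²·(1−527/12084)·13.35/527 = 0.0062100403
  Tier 1: (6176/23868)²·(1−358/6176)·9.888/358 = 0.0017421052
  Tier 4: (5608/23868)²·(1−1237/5608)·1.816/1237 = 6.3168839 × 10^-5
  → Var(ȳ_str) = 0.0080153143.
Var(ȳ_srs) = (1 − 2122/23868)·10.39/2122 = 0.0044610133.
deff = 0.0080153143 / 0.0044610133 = 1.7967.

1.7967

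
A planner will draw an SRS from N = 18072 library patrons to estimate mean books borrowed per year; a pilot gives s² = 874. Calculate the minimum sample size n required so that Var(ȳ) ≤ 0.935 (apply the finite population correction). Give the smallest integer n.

889

Without fpc, n₀ = s²/D = 874/0.935 = 934.7594.
With fpc, (1 − n/N)·s²/n ≤ D requires n ≥ n₀/(1 + n₀/N) = 934.7594/(1 + 934.7594/18072) = 888.7876.
Rounding up, n = 889.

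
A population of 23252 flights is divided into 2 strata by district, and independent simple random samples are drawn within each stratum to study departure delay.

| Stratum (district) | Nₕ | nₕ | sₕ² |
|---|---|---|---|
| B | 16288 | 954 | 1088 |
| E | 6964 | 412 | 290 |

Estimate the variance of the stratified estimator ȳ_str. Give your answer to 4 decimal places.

Var(ȳ_str) = Σₕ Wₕ²(1 − fₕ)sₕ²/nₕ with Wₕ = Nₕ/N, N = 23252.
B: Wₕ = 0.70049888; term = 0.70049888²·(1 − 0.05857073)·1088/954 = 0.5268453.
E: Wₕ = 0.29950112; term = 0.29950112²·(1 − 0.05916140)·290/412 = 0.059403605.
Sum = 0.58624891.

0.5862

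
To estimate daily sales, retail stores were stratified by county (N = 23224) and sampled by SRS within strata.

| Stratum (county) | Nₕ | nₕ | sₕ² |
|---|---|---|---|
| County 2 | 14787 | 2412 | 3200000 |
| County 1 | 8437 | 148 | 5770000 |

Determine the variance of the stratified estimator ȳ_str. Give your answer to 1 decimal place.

Var(ȳ_str) = Σₕ Wₕ²(1 − fₕ)sₕ²/nₕ with Wₕ = Nₕ/N, N = 23224.
County 2: Wₕ = 0.63671202; term = 0.63671202²·(1 − 0.16311625)·3200000/2412 = 450.11544.
County 1: Wₕ = 0.36328798; term = 0.36328798²·(1 − 0.01754178)·5770000/148 = 5055.1057.
Sum = 5505.2211.

5505.2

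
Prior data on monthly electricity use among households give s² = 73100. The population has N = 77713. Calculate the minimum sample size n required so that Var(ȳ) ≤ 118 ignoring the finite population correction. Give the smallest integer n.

Without fpc, n₀ = s²/D = 73100/118 = 619.4915.
Rounding up, n = 620.

620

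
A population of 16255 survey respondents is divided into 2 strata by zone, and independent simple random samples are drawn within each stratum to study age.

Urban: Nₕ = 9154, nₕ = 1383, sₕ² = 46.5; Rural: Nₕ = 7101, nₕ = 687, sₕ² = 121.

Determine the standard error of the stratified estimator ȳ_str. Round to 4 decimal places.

0.1985

Var(ȳ_str) = Σₕ Wₕ²(1 − fₕ)sₕ²/nₕ with Wₕ = Nₕ/N, N = 16255.
Urban: Wₕ = 0.56314980; term = 0.56314980²·(1 − 0.15108149)·46.5/1383 = 0.009052002.
Rural: Wₕ = 0.43685020; term = 0.43685020²·(1 − 0.09674694)·121/687 = 0.030360097.
Sum = 0.039412099.
SE = √(0.039412099) = 0.1985.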